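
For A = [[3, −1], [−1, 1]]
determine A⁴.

[[116, −48], [−48, 20]]

A² = [[10, −4], [−4, 2]]
A³ = [[34, −14], [−14, 6]]
A⁴ = [[116, −48], [−48, 20]]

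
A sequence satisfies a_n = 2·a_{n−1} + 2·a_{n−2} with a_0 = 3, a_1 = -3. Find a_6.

-96

With companion matrix T = [[2, 2], [1, 0]], [a_n, a_{n−1}]ᵀ = T·[a_{n−1}, a_{n−2}]ᵀ, so [a_6, a_5]ᵀ = T⁵·[a_1, a_0]ᵀ.
T⁵ = [[120, 88], [44, 32]], giving [a_6, a_5]ᵀ = [[-96], [-36]].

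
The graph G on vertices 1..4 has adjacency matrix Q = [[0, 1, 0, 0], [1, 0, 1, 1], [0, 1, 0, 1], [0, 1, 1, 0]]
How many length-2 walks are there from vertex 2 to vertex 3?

The number of length-2 walks from vertex 2 to vertex 3 is entry (2,3) of Q², where Q is the adjacency matrix.
Q² = [[1, 0, 1, 1], [0, 3, 1, 1], [1, 1, 2, 1], [1, 1, 1, 2]]

1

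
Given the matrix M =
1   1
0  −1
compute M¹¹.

M² = I (check: tr M = 0 and det M = −1), so M¹¹ = M since 11 is odd.

[[1, 1], [0, −1]]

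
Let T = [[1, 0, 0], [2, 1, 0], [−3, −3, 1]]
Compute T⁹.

[[1, 0, 0], [18, 1, 0], [−243, −27, 1]]

T = I + N where N = [[0, 0, 0], [2, 0, 0], [−3, −3, 0]] is strictly lower-triangular, so N³ = 0.
(I + N)⁹ = I + 9·N + 36·N² = [[1, 0, 0], [18, 1, 0], [−243, −27, 1]].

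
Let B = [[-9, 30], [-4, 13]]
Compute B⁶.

tr B = 4 and det B = 3, so the characteristic polynomial is λ² − (4)λ + (3) with roots 3 and 1.
Eigenvectors give P = [[-5, 3], [-2, 1]] with P⁻¹ = [[1, -3], [2, -5]], and B = P·diag(3, 1)·P⁻¹.
Then B⁶ = P·diag(729, 1)·P⁻¹ = [[-3645, 3], [-1458, 1]] · [[1, -3], [2, -5]] = [[-3639, 10920], [-1456, 4369]].

[[-3639, 10920], [-1456, 4369]]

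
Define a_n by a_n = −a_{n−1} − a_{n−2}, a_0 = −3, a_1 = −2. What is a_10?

With companion matrix M = [[−1, −1], [1, 0]], [a_n, a_{n−1}]ᵀ = M·[a_{n−1}, a_{n−2}]ᵀ, so [a_10, a_9]ᵀ = M⁹·[a_1, a_0]ᵀ.
M⁹ = [[1, 0], [0, 1]], giving [a_10, a_9]ᵀ = [[−2], [−3]].

−2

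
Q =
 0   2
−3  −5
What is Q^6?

[[−1266, −1330], [1995, 2059]]

tr Q = −5 and det Q = 6, so the characteristic polynomial is λ² − (−5)λ + (6) with roots −3 and −2.
Eigenvectors give P = [[−2, −1], [3, 1]] with P⁻¹ = [[1, 1], [−3, −2]], and Q = P·diag(−3, −2)·P⁻¹.
Then Q^6 = P·diag(729, 64)·P⁻¹ = [[−1458, −64], [2187, 64]] · [[1, 1], [−3, −2]] = [[−1266, −1330], [1995, 2059]].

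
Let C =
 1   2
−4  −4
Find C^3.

[[17, 10], [−20, −8]]

C^2 = [[−7, −6], [12, 8]]
C^3 = [[17, 10], [−20, −8]]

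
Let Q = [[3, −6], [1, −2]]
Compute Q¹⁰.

[[3, −6], [1, −2]]

Q² = Q (a projection; rank 1, trace 1), so Q¹⁰ = Q.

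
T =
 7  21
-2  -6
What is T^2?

T² = T (a projection; rank 1, trace 1), so T^2 = T.

[[7, 21], [-2, -6]]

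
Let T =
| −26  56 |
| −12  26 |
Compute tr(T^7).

0

tr T = 0 and det T = −4, so the characteristic polynomial is λ² − (0)λ + (−4) with roots 2 and −2.
Eigenvectors give P = [[2, 7], [1, 3]] with P⁻¹ = [[−3, 7], [1, −2]], and T = P·diag(2, −2)·P⁻¹.
Then T^7 = P·diag(128, −128)·P⁻¹ = [[256, −896], [128, −384]] · [[−3, 7], [1, −2]] = [[−1664, 3584], [−768, 1664]].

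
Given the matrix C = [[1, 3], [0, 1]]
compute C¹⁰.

[[1, 30], [0, 1]]

C = I + N where N = [[0, 3], [0, 0]] is strictly upper-triangular, so N² = 0.
(I + N)¹⁰ = I + 10·N = [[1, 30], [0, 1]].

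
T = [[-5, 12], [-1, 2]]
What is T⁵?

[[-125, 372], [-31, 92]]

tr T = -3 and det T = 2, so the characteristic polynomial is λ² − (-3)λ + (2) with roots -2 and -1.
Eigenvectors give P = [[4, 3], [1, 1]] with P⁻¹ = [[1, -3], [-1, 4]], and T = P·diag(-2, -1)·P⁻¹.
Then T⁵ = P·diag(-32, -1)·P⁻¹ = [[-128, -3], [-32, -1]] · [[1, -3], [-1, 4]] = [[-125, 372], [-31, 92]].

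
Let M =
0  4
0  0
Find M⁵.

M is strictly triangular, hence nilpotent: M² = 0, so M⁵ = 0.

[[0, 0], [0, 0]]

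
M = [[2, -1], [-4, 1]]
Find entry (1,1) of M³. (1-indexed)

M² = [[8, -3], [-12, 5]]
M³ = [[28, -11], [-44, 17]]

28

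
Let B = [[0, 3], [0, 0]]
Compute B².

B is strictly triangular, hence nilpotent: B² = 0, so B² = 0.

[[0, 0], [0, 0]]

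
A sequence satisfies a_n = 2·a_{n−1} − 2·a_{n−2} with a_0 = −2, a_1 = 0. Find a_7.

−32

With companion matrix Q = [[2, −2], [1, 0]], [a_n, a_{n−1}]ᵀ = Q·[a_{n−1}, a_{n−2}]ᵀ, so [a_7, a_6]ᵀ = Q^6·[a_1, a_0]ᵀ.
Q^6 = [[−8, 16], [−8, 8]], giving [a_7, a_6]ᵀ = [[−32], [−16]].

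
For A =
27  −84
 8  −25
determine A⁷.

tr A = 2 and det A = −3, so the characteristic polynomial is λ² − (2)λ + (−3) with roots 3 and −1.
Eigenvectors give P = [[7, −3], [2, −1]] with P⁻¹ = [[1, −3], [2, −7]], and A = P·diag(3, −1)·P⁻¹.
Then A⁷ = P·diag(2187, −1)·P⁻¹ = [[15309, 3], [4374, 1]] · [[1, −3], [2, −7]] = [[15315, −45948], [4376, −13129]].

[[15315, −45948], [4376, −13129]]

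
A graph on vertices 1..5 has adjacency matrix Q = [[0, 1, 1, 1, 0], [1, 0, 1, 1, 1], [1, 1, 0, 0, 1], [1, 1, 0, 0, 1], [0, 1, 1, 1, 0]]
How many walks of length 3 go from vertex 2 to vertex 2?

The number of length-3 walks from vertex 2 to vertex 2 is entry (2,2) of Q³, where Q is the adjacency matrix.
Q² = [[3, 2, 1, 1, 3], [2, 4, 2, 2, 2], [1, 2, 3, 3, 1], [1, 2, 3, 3, 1], [3, 2, 1, 1, 3]]
Q³ = [[4, 8, 8, 8, 4], [8, 8, 8, 8, 8], [8, 8, 4, 4, 8], [8, 8, 4, 4, 8], [4, 8, 8, 8, 4]]

8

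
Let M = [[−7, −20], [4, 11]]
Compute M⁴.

[[−319, −800], [160, 401]]

tr M = 4 and det M = 3, so the characteristic polynomial is λ² − (4)λ + (3) with roots 1 and 3.
Eigenvectors give P = [[5, −2], [−2, 1]] with P⁻¹ = [[1, 2], [2, 5]], and M = P·diag(1, 3)·P⁻¹.
Then M⁴ = P·diag(1, 81)·P⁻¹ = [[5, −162], [−2, 81]] · [[1, 2], [2, 5]] = [[−319, −800], [160, 401]].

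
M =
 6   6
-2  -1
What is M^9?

[[77196, 115026], [-38342, -57001]]

tr M = 5 and det M = 6, so the characteristic polynomial is λ² − (5)λ + (6) with roots 3 and 2.
Eigenvectors give P = [[2, 3], [-1, -2]] with P⁻¹ = [[2, 3], [-1, -2]], and M = P·diag(3, 2)·P⁻¹.
Then M^9 = P·diag(19683, 512)·P⁻¹ = [[39366, 1536], [-19683, -1024]] · [[2, 3], [-1, -2]] = [[77196, 115026], [-38342, -57001]].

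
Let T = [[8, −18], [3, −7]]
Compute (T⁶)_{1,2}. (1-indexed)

−378

tr T = 1 and det T = −2, so the characteristic polynomial is λ² − (1)λ + (−2) with roots 2 and −1.
Eigenvectors give P = [[3, −2], [1, −1]] with P⁻¹ = [[1, −2], [1, −3]], and T = P·diag(2, −1)·P⁻¹.
Then T⁶ = P·diag(64, 1)·P⁻¹ = [[192, −2], [64, −1]] · [[1, −2], [1, −3]] = [[190, −378], [63, −125]].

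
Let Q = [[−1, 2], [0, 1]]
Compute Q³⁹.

Q² = I (check: tr Q = 0 and det Q = −1), so Q³⁹ = Q since 39 is odd.

[[−1, 2], [0, 1]]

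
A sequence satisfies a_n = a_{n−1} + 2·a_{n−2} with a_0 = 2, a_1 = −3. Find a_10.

With companion matrix A = [[1, 2], [1, 0]], [a_n, a_{n−1}]ᵀ = A·[a_{n−1}, a_{n−2}]ᵀ, so [a_10, a_9]ᵀ = A^9·[a_1, a_0]ᵀ.
A^9 = [[341, 342], [171, 170]], giving [a_10, a_9]ᵀ = [[−339], [−173]].

−339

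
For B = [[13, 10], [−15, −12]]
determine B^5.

[[793, 550], [−825, −582]]

tr B = 1 and det B = −6, so the characteristic polynomial is λ² − (1)λ + (−6) with roots −2 and 3.
Eigenvectors give P = [[−2, −1], [3, 1]] with P⁻¹ = [[1, 1], [−3, −2]], and B = P·diag(−2, 3)·P⁻¹.
Then B^5 = P·diag(−32, 243)·P⁻¹ = [[64, −243], [−96, 243]] · [[1, 1], [−3, −2]] = [[793, 550], [−825, −582]].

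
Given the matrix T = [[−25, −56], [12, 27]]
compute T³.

tr T = 2 and det T = −3, so the characteristic polynomial is λ² − (2)λ + (−3) with roots 3 and −1.
Eigenvectors give P = [[−2, −7], [1, 3]] with P⁻¹ = [[3, 7], [−1, −2]], and T = P·diag(3, −1)·P⁻¹.
Then T³ = P·diag(27, −1)·P⁻¹ = [[−54, 7], [27, −3]] · [[3, 7], [−1, −2]] = [[−169, −392], [84, 195]].

[[−169, −392], [84, 195]]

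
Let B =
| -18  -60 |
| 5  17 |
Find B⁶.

[[2724, 7980], [-665, -1931]]

tr B = -1 and det B = -6, so the characteristic polynomial is λ² − (-1)λ + (-6) with roots -3 and 2.
Eigenvectors give P = [[4, -3], [-1, 1]] with P⁻¹ = [[1, 3], [1, 4]], and B = P·diag(-3, 2)·P⁻¹.
Then B⁶ = P·diag(729, 64)·P⁻¹ = [[2916, -192], [-729, 64]] · [[1, 3], [1, 4]] = [[2724, 7980], [-665, -1931]].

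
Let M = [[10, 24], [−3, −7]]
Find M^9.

[[4600, 12264], [−1533, −4087]]

tr M = 3 and det M = 2, so the characteristic polynomial is λ² − (3)λ + (2) with roots 1 and 2.
Eigenvectors give P = [[−8, −3], [3, 1]] with P⁻¹ = [[1, 3], [−3, −8]], and M = P·diag(1, 2)·P⁻¹.
Then M^9 = P·diag(1, 512)·P⁻¹ = [[−8, −1536], [3, 512]] · [[1, 3], [−3, −8]] = [[4600, 12264], [−1533, −4087]].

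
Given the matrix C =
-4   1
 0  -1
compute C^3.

[[-64, 21], [0, -1]]

C^2 = [[16, -5], [0, 1]]
C^3 = [[-64, 21], [0, -1]]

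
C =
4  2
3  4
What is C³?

[[136, 108], [162, 136]]

C² = [[22, 16], [24, 22]]
C³ = [[136, 108], [162, 136]]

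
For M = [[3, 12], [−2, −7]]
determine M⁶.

tr M = −4 and det M = 3, so the characteristic polynomial is λ² − (−4)λ + (3) with roots −3 and −1.
Eigenvectors give P = [[−2, 3], [1, −1]] with P⁻¹ = [[1, 3], [1, 2]], and M = P·diag(−3, −1)·P⁻¹.
Then M⁶ = P·diag(729, 1)·P⁻¹ = [[−1458, 3], [729, −1]] · [[1, 3], [1, 2]] = [[−1455, −4368], [728, 2185]].

[[−1455, −4368], [728, 2185]]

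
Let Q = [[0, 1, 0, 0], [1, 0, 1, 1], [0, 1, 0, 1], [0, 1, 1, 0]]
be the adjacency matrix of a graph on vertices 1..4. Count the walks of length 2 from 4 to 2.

The number of length-2 walks from vertex 4 to vertex 2 is entry (4,2) of Q², where Q is the adjacency matrix.
Q² = [[1, 0, 1, 1], [0, 3, 1, 1], [1, 1, 2, 1], [1, 1, 1, 2]]

1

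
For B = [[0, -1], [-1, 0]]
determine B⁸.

B² = I (check: tr B = 0 and det B = -1), so B⁸ = I since 8 is even.

[[1, 0], [0, 1]]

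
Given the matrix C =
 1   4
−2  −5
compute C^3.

[[25, 52], [−26, −53]]

tr C = −4 and det C = 3, so the characteristic polynomial is λ² − (−4)λ + (3) with roots −1 and −3.
Eigenvectors give P = [[2, 1], [−1, −1]] with P⁻¹ = [[1, 1], [−1, −2]], and C = P·diag(−1, −3)·P⁻¹.
Then C^3 = P·diag(−1, −27)·P⁻¹ = [[−2, −27], [1, 27]] · [[1, 1], [−1, −2]] = [[25, 52], [−26, −53]].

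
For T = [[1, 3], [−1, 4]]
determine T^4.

[[−71, 165], [−55, 94]]

T^2 = [[−2, 15], [−5, 13]]
T^3 = [[−17, 54], [−18, 37]]
T^4 = [[−71, 165], [−55, 94]]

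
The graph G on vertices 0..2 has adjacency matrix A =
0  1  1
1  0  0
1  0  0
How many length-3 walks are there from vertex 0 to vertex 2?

2

The number of length-3 walks from vertex 0 to vertex 2 is entry (0,2) of A^3, where A is the adjacency matrix.
A^2 = [[2, 0, 0], [0, 1, 1], [0, 1, 1]]
A^3 = [[0, 2, 2], [2, 0, 0], [2, 0, 0]]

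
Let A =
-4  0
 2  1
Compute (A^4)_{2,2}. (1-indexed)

A^2 = [[16, 0], [-6, 1]]
A^3 = [[-64, 0], [26, 1]]
A^4 = [[256, 0], [-102, 1]]

1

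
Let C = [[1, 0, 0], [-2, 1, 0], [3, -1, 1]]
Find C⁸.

C = I + N where N = [[0, 0, 0], [-2, 0, 0], [3, -1, 0]] is strictly lower-triangular, so N³ = 0.
(I + N)⁸ = I + 8·N + 28·N² = [[1, 0, 0], [-16, 1, 0], [80, -8, 1]].

[[1, 0, 0], [-16, 1, 0], [80, -8, 1]]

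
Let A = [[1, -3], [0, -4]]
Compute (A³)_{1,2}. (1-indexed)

-39

A² = [[1, 9], [0, 16]]
A³ = [[1, -39], [0, -64]]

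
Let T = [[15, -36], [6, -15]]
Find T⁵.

tr T = 0 and det T = -9, so the characteristic polynomial is λ² − (0)λ + (-9) with roots 3 and -3.
Eigenvectors give P = [[3, -2], [1, -1]] with P⁻¹ = [[1, -2], [1, -3]], and T = P·diag(3, -3)·P⁻¹.
Then T⁵ = P·diag(243, -243)·P⁻¹ = [[729, 486], [243, 243]] · [[1, -2], [1, -3]] = [[1215, -2916], [486, -1215]].

[[1215, -2916], [486, -1215]]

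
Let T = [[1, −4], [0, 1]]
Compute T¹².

[[1, −48], [0, 1]]

T = I + N where N = [[0, −4], [0, 0]] is strictly upper-triangular, so N² = 0.
(I + N)¹² = I + 12·N = [[1, −48], [0, 1]].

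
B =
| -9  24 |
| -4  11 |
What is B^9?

tr B = 2 and det B = -3, so the characteristic polynomial is λ² − (2)λ + (-3) with roots -1 and 3.
Eigenvectors give P = [[3, 2], [1, 1]] with P⁻¹ = [[1, -2], [-1, 3]], and B = P·diag(-1, 3)·P⁻¹.
Then B^9 = P·diag(-1, 19683)·P⁻¹ = [[-3, 39366], [-1, 19683]] · [[1, -2], [-1, 3]] = [[-39369, 118104], [-19684, 59051]].

[[-39369, 118104], [-19684, 59051]]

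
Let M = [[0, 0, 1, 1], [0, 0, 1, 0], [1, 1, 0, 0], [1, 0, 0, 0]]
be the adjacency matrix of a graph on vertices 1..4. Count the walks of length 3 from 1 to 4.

2

The number of length-3 walks from vertex 1 to vertex 4 is entry (1,4) of M³, where M is the adjacency matrix.
M² = [[2, 1, 0, 0], [1, 1, 0, 0], [0, 0, 2, 1], [0, 0, 1, 1]]
M³ = [[0, 0, 3, 2], [0, 0, 2, 1], [3, 2, 0, 0], [2, 1, 0, 0]]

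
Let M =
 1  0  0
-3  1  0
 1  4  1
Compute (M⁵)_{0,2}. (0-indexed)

M = I + N where N = [[0, 0, 0], [-3, 0, 0], [1, 4, 0]] is strictly lower-triangular, so N³ = 0.
(I + N)⁵ = I + 5·N + 10·N² = [[1, 0, 0], [-15, 1, 0], [-115, 20, 1]].

0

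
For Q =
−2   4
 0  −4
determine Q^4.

Q^2 = [[4, −24], [0, 16]]
Q^3 = [[−8, 112], [0, −64]]
Q^4 = [[16, −480], [0, 256]]

[[16, −480], [0, 256]]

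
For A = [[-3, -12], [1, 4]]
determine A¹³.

[[-3, -12], [1, 4]]

A² = A (a projection; rank 1, trace 1), so A¹³ = A.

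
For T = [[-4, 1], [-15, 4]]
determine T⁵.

T² = I (check: tr T = 0 and det T = -1), so T⁵ = T since 5 is odd.

[[-4, 1], [-15, 4]]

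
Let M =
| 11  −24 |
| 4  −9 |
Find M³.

tr M = 2 and det M = −3, so the characteristic polynomial is λ² − (2)λ + (−3) with roots 3 and −1.
Eigenvectors give P = [[3, −2], [1, −1]] with P⁻¹ = [[1, −2], [1, −3]], and M = P·diag(3, −1)·P⁻¹.
Then M³ = P·diag(27, −1)·P⁻¹ = [[81, 2], [27, 1]] · [[1, −2], [1, −3]] = [[83, −168], [28, −57]].

[[83, −168], [28, −57]]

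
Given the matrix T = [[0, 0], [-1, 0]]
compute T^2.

[[0, 0], [0, 0]]

T is strictly triangular, hence nilpotent: T^2 = 0, so T^2 = 0.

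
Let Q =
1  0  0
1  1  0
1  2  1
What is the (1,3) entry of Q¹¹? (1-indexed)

0

Q = I + N where N = [[0, 0, 0], [1, 0, 0], [1, 2, 0]] is strictly lower-triangular, so N³ = 0.
(I + N)¹¹ = I + 11·N + 55·N² = [[1, 0, 0], [11, 1, 0], [121, 22, 1]].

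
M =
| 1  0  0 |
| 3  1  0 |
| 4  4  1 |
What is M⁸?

[[1, 0, 0], [24, 1, 0], [368, 32, 1]]

M = I + N where N = [[0, 0, 0], [3, 0, 0], [4, 4, 0]] is strictly lower-triangular, so N³ = 0.
(I + N)⁸ = I + 8·N + 28·N² = [[1, 0, 0], [24, 1, 0], [368, 32, 1]].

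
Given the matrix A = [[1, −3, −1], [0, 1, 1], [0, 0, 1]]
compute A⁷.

A = I + N where N = [[0, −3, −1], [0, 0, 1], [0, 0, 0]] is strictly upper-triangular, so N³ = 0.
(I + N)⁷ = I + 7·N + 21·N² = [[1, −21, −70], [0, 1, 7], [0, 0, 1]].

[[1, −21, −70], [0, 1, 7], [0, 0, 1]]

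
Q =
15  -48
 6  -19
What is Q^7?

tr Q = -4 and det Q = 3, so the characteristic polynomial is λ² − (-4)λ + (3) with roots -1 and -3.
Eigenvectors give P = [[3, -8], [1, -3]] with P⁻¹ = [[3, -8], [1, -3]], and Q = P·diag(-1, -3)·P⁻¹.
Then Q^7 = P·diag(-1, -2187)·P⁻¹ = [[-3, 17496], [-1, 6561]] · [[3, -8], [1, -3]] = [[17487, -52464], [6558, -19675]].

[[17487, -52464], [6558, -19675]]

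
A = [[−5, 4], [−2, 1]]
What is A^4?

[[161, −160], [80, −79]]

tr A = −4 and det A = 3, so the characteristic polynomial is λ² − (−4)λ + (3) with roots −1 and −3.
Eigenvectors give P = [[−1, 2], [−1, 1]] with P⁻¹ = [[1, −2], [1, −1]], and A = P·diag(−1, −3)·P⁻¹.
Then A^4 = P·diag(1, 81)·P⁻¹ = [[−1, 162], [−1, 81]] · [[1, −2], [1, −1]] = [[161, −160], [80, −79]].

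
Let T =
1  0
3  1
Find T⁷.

[[1, 0], [21, 1]]

T = I + N where N = [[0, 0], [3, 0]] is strictly lower-triangular, so N² = 0.
(I + N)⁷ = I + 7·N = [[1, 0], [21, 1]].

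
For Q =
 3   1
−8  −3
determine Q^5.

Q² = I (check: tr Q = 0 and det Q = −1), so Q^5 = Q since 5 is odd.

[[3, 1], [−8, −3]]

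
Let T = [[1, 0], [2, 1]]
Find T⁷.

[[1, 0], [14, 1]]

T = I + N where N = [[0, 0], [2, 0]] is strictly lower-triangular, so N² = 0.
(I + N)⁷ = I + 7·N = [[1, 0], [14, 1]].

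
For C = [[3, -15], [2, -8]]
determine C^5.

[[1023, -3165], [422, -1298]]

tr C = -5 and det C = 6, so the characteristic polynomial is λ² − (-5)λ + (6) with roots -2 and -3.
Eigenvectors give P = [[3, -5], [1, -2]] with P⁻¹ = [[2, -5], [1, -3]], and C = P·diag(-2, -3)·P⁻¹.
Then C^5 = P·diag(-32, -243)·P⁻¹ = [[-96, 1215], [-32, 486]] · [[2, -5], [1, -3]] = [[1023, -3165], [422, -1298]].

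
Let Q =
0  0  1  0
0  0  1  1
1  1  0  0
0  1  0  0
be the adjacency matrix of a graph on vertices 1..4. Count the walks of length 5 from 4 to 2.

5

The number of length-5 walks from vertex 4 to vertex 2 is entry (4,2) of Q^5, where Q is the adjacency matrix.
Q^2 = [[1, 1, 0, 0], [1, 2, 0, 0], [0, 0, 2, 1], [0, 0, 1, 1]]
Q^3 = [[0, 0, 2, 1], [0, 0, 3, 2], [2, 3, 0, 0], [1, 2, 0, 0]]
Q^4 = [[2, 3, 0, 0], [3, 5, 0, 0], [0, 0, 5, 3], [0, 0, 3, 2]]
Q^5 = [[0, 0, 5, 3], [0, 0, 8, 5], [5, 8, 0, 0], [3, 5, 0, 0]]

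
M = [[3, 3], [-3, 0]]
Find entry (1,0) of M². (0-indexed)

-9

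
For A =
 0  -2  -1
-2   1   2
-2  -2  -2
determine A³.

[[4, -8, -2], [-2, 13, 8], [-16, -14, 0]]

A² = [[6, 0, -2], [-6, 1, 0], [8, 6, 2]]
A³ = [[4, -8, -2], [-2, 13, 8], [-16, -14, 0]]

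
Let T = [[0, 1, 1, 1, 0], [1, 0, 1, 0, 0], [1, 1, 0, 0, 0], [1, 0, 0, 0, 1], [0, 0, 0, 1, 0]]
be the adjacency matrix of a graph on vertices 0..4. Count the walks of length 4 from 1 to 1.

The number of length-4 walks from vertex 1 to vertex 1 is entry (1,1) of T⁴, where T is the adjacency matrix.
T² = [[3, 1, 1, 0, 1], [1, 2, 1, 1, 0], [1, 1, 2, 1, 0], [0, 1, 1, 2, 0], [1, 0, 0, 0, 1]]
T³ = [[2, 4, 4, 4, 0], [4, 2, 3, 1, 1], [4, 3, 2, 1, 1], [4, 1, 1, 0, 2], [0, 1, 1, 2, 0]]
T⁴ = [[12, 6, 6, 2, 4], [6, 7, 6, 5, 1], [6, 6, 7, 5, 1], [2, 5, 5, 6, 0], [4, 1, 1, 0, 2]]

7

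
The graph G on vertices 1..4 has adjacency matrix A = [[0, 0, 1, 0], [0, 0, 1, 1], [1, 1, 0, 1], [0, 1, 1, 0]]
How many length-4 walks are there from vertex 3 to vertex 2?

6

The number of length-4 walks from vertex 3 to vertex 2 is entry (3,2) of A⁴, where A is the adjacency matrix.
A² = [[1, 1, 0, 1], [1, 2, 1, 1], [0, 1, 3, 1], [1, 1, 1, 2]]
A³ = [[0, 1, 3, 1], [1, 2, 4, 3], [3, 4, 2, 4], [1, 3, 4, 2]]
A⁴ = [[3, 4, 2, 4], [4, 7, 6, 6], [2, 6, 11, 6], [4, 6, 6, 7]]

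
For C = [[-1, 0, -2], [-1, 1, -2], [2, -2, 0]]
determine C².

[[-3, 4, 2], [-4, 5, 0], [0, -2, 0]]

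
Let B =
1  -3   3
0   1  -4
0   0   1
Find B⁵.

[[1, -15, 135], [0, 1, -20], [0, 0, 1]]

B = I + N where N = [[0, -3, 3], [0, 0, -4], [0, 0, 0]] is strictly upper-triangular, so N³ = 0.
(I + N)⁵ = I + 5·N + 10·N² = [[1, -15, 135], [0, 1, -20], [0, 0, 1]].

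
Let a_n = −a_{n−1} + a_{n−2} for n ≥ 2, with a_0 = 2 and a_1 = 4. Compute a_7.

36

With companion matrix B = [[−1, 1], [1, 0]], [a_n, a_{n−1}]ᵀ = B·[a_{n−1}, a_{n−2}]ᵀ, so [a_7, a_6]ᵀ = B^6·[a_1, a_0]ᵀ.
B^6 = [[13, −8], [−8, 5]], giving [a_7, a_6]ᵀ = [[36], [−22]].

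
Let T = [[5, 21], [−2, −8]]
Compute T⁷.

tr T = −3 and det T = 2, so the characteristic polynomial is λ² − (−3)λ + (2) with roots −1 and −2.
Eigenvectors give P = [[7, −3], [−2, 1]] with P⁻¹ = [[1, 3], [2, 7]], and T = P·diag(−1, −2)·P⁻¹.
Then T⁷ = P·diag(−1, −128)·P⁻¹ = [[−7, 384], [2, −128]] · [[1, 3], [2, 7]] = [[761, 2667], [−254, −890]].

[[761, 2667], [−254, −890]]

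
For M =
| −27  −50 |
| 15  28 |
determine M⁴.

[[−309, −650], [195, 406]]

tr M = 1 and det M = −6, so the characteristic polynomial is λ² − (1)λ + (−6) with roots 3 and −2.
Eigenvectors give P = [[−5, −2], [3, 1]] with P⁻¹ = [[1, 2], [−3, −5]], and M = P·diag(3, −2)·P⁻¹.
Then M⁴ = P·diag(81, 16)·P⁻¹ = [[−405, −32], [243, 16]] · [[1, 2], [−3, −5]] = [[−309, −650], [195, 406]].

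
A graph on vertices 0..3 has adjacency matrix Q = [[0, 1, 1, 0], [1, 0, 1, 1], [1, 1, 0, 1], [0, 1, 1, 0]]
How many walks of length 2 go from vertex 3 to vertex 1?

The number of length-2 walks from vertex 3 to vertex 1 is entry (3,1) of Q², where Q is the adjacency matrix.
Q² = [[2, 1, 1, 2], [1, 3, 2, 1], [1, 2, 3, 1], [2, 1, 1, 2]]

1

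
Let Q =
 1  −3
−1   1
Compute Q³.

Q² = [[4, −6], [−2, 4]]
Q³ = [[10, −18], [−6, 10]]

[[10, −18], [−6, 10]]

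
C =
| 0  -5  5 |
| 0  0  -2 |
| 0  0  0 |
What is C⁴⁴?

C is strictly triangular, hence nilpotent: C³ = 0, so C⁴⁴ = 0.

[[0, 0, 0], [0, 0, 0], [0, 0, 0]]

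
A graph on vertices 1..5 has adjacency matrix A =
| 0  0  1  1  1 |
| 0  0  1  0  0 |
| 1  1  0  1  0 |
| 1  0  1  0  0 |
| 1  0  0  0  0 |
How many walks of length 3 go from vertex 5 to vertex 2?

The number of length-3 walks from vertex 5 to vertex 2 is entry (5,2) of A^3, where A is the adjacency matrix.
A^2 = [[3, 1, 1, 1, 0], [1, 1, 0, 1, 0], [1, 0, 3, 1, 1], [1, 1, 1, 2, 1], [0, 0, 1, 1, 1]]
A^3 = [[2, 1, 5, 4, 3], [1, 0, 3, 1, 1], [5, 3, 2, 4, 1], [4, 1, 4, 2, 1], [3, 1, 1, 1, 0]]

1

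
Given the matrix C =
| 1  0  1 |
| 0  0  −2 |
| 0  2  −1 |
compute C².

[[1, 2, 0], [0, −4, 2], [0, −2, −3]]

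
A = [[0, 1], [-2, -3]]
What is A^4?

tr A = -3 and det A = 2, so the characteristic polynomial is λ² − (-3)λ + (2) with roots -2 and -1.
Eigenvectors give P = [[-1, -1], [2, 1]] with P⁻¹ = [[1, 1], [-2, -1]], and A = P·diag(-2, -1)·P⁻¹.
Then A^4 = P·diag(16, 1)·P⁻¹ = [[-16, -1], [32, 1]] · [[1, 1], [-2, -1]] = [[-14, -15], [30, 31]].

[[-14, -15], [30, 31]]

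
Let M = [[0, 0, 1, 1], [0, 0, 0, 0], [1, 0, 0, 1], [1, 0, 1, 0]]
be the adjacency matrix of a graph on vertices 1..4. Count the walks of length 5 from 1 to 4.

11

The number of length-5 walks from vertex 1 to vertex 4 is entry (1,4) of M⁵, where M is the adjacency matrix.
M² = [[2, 0, 1, 1], [0, 0, 0, 0], [1, 0, 2, 1], [1, 0, 1, 2]]
M³ = [[2, 0, 3, 3], [0, 0, 0, 0], [3, 0, 2, 3], [3, 0, 3, 2]]
M⁴ = [[6, 0, 5, 5], [0, 0, 0, 0], [5, 0, 6, 5], [5, 0, 5, 6]]
M⁵ = [[10, 0, 11, 11], [0, 0, 0, 0], [11, 0, 10, 11], [11, 0, 11, 10]]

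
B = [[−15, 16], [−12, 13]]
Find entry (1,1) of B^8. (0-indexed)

tr B = −2 and det B = −3, so the characteristic polynomial is λ² − (−2)λ + (−3) with roots 1 and −3.
Eigenvectors give P = [[−1, 4], [−1, 3]] with P⁻¹ = [[3, −4], [1, −1]], and B = P·diag(1, −3)·P⁻¹.
Then B^8 = P·diag(1, 6561)·P⁻¹ = [[−1, 26244], [−1, 19683]] · [[3, −4], [1, −1]] = [[26241, −26240], [19680, −19679]].

−19679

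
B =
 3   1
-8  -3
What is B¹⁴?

[[1, 0], [0, 1]]

B² = I (check: tr B = 0 and det B = -1), so B¹⁴ = I since 14 is even.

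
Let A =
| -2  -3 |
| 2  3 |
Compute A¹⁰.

[[-2, -3], [2, 3]]

A² = A (a projection; rank 1, trace 1), so A¹⁰ = A.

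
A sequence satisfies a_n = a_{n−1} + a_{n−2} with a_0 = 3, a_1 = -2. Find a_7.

-2

With companion matrix Q = [[1, 1], [1, 0]], [a_n, a_{n−1}]ᵀ = Q·[a_{n−1}, a_{n−2}]ᵀ, so [a_7, a_6]ᵀ = Q⁶·[a_1, a_0]ᵀ.
Q⁶ = [[13, 8], [8, 5]], giving [a_7, a_6]ᵀ = [[-2], [-1]].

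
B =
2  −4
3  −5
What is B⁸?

[[−764, 1020], [−765, 1021]]

tr B = −3 and det B = 2, so the characteristic polynomial is λ² − (−3)λ + (2) with roots −2 and −1.
Eigenvectors give P = [[1, 4], [1, 3]] with P⁻¹ = [[−3, 4], [1, −1]], and B = P·diag(−2, −1)·P⁻¹.
Then B⁸ = P·diag(256, 1)·P⁻¹ = [[256, 4], [256, 3]] · [[−3, 4], [1, −1]] = [[−764, 1020], [−765, 1021]].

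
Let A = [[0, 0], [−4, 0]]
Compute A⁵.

A is strictly triangular, hence nilpotent: A² = 0, so A⁵ = 0.

[[0, 0], [0, 0]]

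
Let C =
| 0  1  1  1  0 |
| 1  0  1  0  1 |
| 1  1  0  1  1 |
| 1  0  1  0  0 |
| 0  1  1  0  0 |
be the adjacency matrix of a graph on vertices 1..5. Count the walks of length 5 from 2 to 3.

58

The number of length-5 walks from vertex 2 to vertex 3 is entry (2,3) of C⁵, where C is the adjacency matrix.
C² = [[3, 1, 2, 1, 2], [1, 3, 2, 2, 1], [2, 2, 4, 1, 1], [1, 2, 1, 2, 1], [2, 1, 1, 1, 2]]
C³ = [[4, 7, 7, 5, 3], [7, 4, 7, 3, 5], [7, 7, 6, 6, 6], [5, 3, 6, 2, 3], [3, 5, 6, 3, 2]]
C⁴ = [[19, 14, 19, 11, 14], [14, 19, 19, 14, 11], [19, 19, 26, 13, 13], [11, 14, 13, 11, 9], [14, 11, 13, 9, 11]]
C⁵ = [[44, 52, 58, 38, 33], [52, 44, 58, 33, 38], [58, 58, 64, 45, 45], [38, 33, 45, 24, 27], [33, 38, 45, 27, 24]]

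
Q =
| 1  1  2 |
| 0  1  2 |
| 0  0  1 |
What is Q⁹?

[[1, 9, 90], [0, 1, 18], [0, 0, 1]]

Q = I + N where N = [[0, 1, 2], [0, 0, 2], [0, 0, 0]] is strictly upper-triangular, so N³ = 0.
(I + N)⁹ = I + 9·N + 36·N² = [[1, 9, 90], [0, 1, 18], [0, 0, 1]].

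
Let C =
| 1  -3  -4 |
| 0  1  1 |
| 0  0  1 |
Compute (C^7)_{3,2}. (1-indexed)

C = I + N where N = [[0, -3, -4], [0, 0, 1], [0, 0, 0]] is strictly upper-triangular, so N^3 = 0.
(I + N)^7 = I + 7·N + 21·N^2 = [[1, -21, -91], [0, 1, 7], [0, 0, 1]].

0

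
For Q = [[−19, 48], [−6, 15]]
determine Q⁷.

tr Q = −4 and det Q = 3, so the characteristic polynomial is λ² − (−4)λ + (3) with roots −1 and −3.
Eigenvectors give P = [[−8, 3], [−3, 1]] with P⁻¹ = [[1, −3], [3, −8]], and Q = P·diag(−1, −3)·P⁻¹.
Then Q⁷ = P·diag(−1, −2187)·P⁻¹ = [[8, −6561], [3, −2187]] · [[1, −3], [3, −8]] = [[−19675, 52464], [−6558, 17487]].

[[−19675, 52464], [−6558, 17487]]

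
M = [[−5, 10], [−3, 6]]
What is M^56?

M² = M (a projection; rank 1, trace 1), so M^56 = M.

[[−5, 10], [−3, 6]]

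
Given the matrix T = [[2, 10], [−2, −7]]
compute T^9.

tr T = −5 and det T = 6, so the characteristic polynomial is λ² − (−5)λ + (6) with roots −2 and −3.
Eigenvectors give P = [[5, −2], [−2, 1]] with P⁻¹ = [[1, 2], [2, 5]], and T = P·diag(−2, −3)·P⁻¹.
Then T^9 = P·diag(−512, −19683)·P⁻¹ = [[−2560, 39366], [1024, −19683]] · [[1, 2], [2, 5]] = [[76172, 191710], [−38342, −96367]].

[[76172, 191710], [−38342, −96367]]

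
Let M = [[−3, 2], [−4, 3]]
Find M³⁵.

[[−3, 2], [−4, 3]]

M² = I (check: tr M = 0 and det M = −1), so M³⁵ = M since 35 is odd.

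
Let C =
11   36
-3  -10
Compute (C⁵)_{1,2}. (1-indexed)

tr C = 1 and det C = -2, so the characteristic polynomial is λ² − (1)λ + (-2) with roots 2 and -1.
Eigenvectors give P = [[4, 3], [-1, -1]] with P⁻¹ = [[1, 3], [-1, -4]], and C = P·diag(2, -1)·P⁻¹.
Then C⁵ = P·diag(32, -1)·P⁻¹ = [[128, -3], [-32, 1]] · [[1, 3], [-1, -4]] = [[131, 396], [-33, -100]].

396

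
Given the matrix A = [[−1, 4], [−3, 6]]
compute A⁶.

tr A = 5 and det A = 6, so the characteristic polynomial is λ² − (5)λ + (6) with roots 3 and 2.
Eigenvectors give P = [[−1, −4], [−1, −3]] with P⁻¹ = [[3, −4], [−1, 1]], and A = P·diag(3, 2)·P⁻¹.
Then A⁶ = P·diag(729, 64)·P⁻¹ = [[−729, −256], [−729, −192]] · [[3, −4], [−1, 1]] = [[−1931, 2660], [−1995, 2724]].

[[−1931, 2660], [−1995, 2724]]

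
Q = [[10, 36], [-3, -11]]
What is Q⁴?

tr Q = -1 and det Q = -2, so the characteristic polynomial is λ² − (-1)λ + (-2) with roots -2 and 1.
Eigenvectors give P = [[3, -4], [-1, 1]] with P⁻¹ = [[-1, -4], [-1, -3]], and Q = P·diag(-2, 1)·P⁻¹.
Then Q⁴ = P·diag(16, 1)·P⁻¹ = [[48, -4], [-16, 1]] · [[-1, -4], [-1, -3]] = [[-44, -180], [15, 61]].

[[-44, -180], [15, 61]]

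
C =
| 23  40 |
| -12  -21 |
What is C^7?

[[13127, 21880], [-6564, -10941]]

tr C = 2 and det C = -3, so the characteristic polynomial is λ² − (2)λ + (-3) with roots 3 and -1.
Eigenvectors give P = [[-2, -5], [1, 3]] with P⁻¹ = [[-3, -5], [1, 2]], and C = P·diag(3, -1)·P⁻¹.
Then C^7 = P·diag(2187, -1)·P⁻¹ = [[-4374, 5], [2187, -3]] · [[-3, -5], [1, 2]] = [[13127, 21880], [-6564, -10941]].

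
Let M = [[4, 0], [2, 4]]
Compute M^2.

[[16, 0], [16, 16]]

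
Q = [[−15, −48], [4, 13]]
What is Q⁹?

[[−78735, −236208], [19684, 59053]]

tr Q = −2 and det Q = −3, so the characteristic polynomial is λ² − (−2)λ + (−3) with roots 1 and −3.
Eigenvectors give P = [[−3, 4], [1, −1]] with P⁻¹ = [[1, 4], [1, 3]], and Q = P·diag(1, −3)·P⁻¹.
Then Q⁹ = P·diag(1, −19683)·P⁻¹ = [[−3, −78732], [1, 19683]] · [[1, 4], [1, 3]] = [[−78735, −236208], [19684, 59053]].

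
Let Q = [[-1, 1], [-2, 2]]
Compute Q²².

Q² = Q (a projection; rank 1, trace 1), so Q²² = Q.

[[-1, 1], [-2, 2]]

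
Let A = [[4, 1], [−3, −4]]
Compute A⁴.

A² = [[13, 0], [0, 13]]
A³ = [[52, 13], [−39, −52]]
A⁴ = [[169, 0], [0, 169]]

[[169, 0], [0, 169]]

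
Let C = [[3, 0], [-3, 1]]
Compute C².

[[9, 0], [-12, 1]]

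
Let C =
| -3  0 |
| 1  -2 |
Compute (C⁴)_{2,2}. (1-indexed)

tr C = -5 and det C = 6, so the characteristic polynomial is λ² − (-5)λ + (6) with roots -3 and -2.
Eigenvectors give P = [[-1, 0], [1, -1]] with P⁻¹ = [[-1, 0], [-1, -1]], and C = P·diag(-3, -2)·P⁻¹.
Then C⁴ = P·diag(81, 16)·P⁻¹ = [[-81, 0], [81, -16]] · [[-1, 0], [-1, -1]] = [[81, 0], [-65, 16]].

16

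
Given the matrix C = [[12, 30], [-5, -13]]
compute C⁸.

[[-12354, -37830], [6305, 19171]]

tr C = -1 and det C = -6, so the characteristic polynomial is λ² − (-1)λ + (-6) with roots 2 and -3.
Eigenvectors give P = [[3, -2], [-1, 1]] with P⁻¹ = [[1, 2], [1, 3]], and C = P·diag(2, -3)·P⁻¹.
Then C⁸ = P·diag(256, 6561)·P⁻¹ = [[768, -13122], [-256, 6561]] · [[1, 2], [1, 3]] = [[-12354, -37830], [6305, 19171]].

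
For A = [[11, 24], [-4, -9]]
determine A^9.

tr A = 2 and det A = -3, so the characteristic polynomial is λ² − (2)λ + (-3) with roots 3 and -1.
Eigenvectors give P = [[-3, 2], [1, -1]] with P⁻¹ = [[-1, -2], [-1, -3]], and A = P·diag(3, -1)·P⁻¹.
Then A^9 = P·diag(19683, -1)·P⁻¹ = [[-59049, -2], [19683, 1]] · [[-1, -2], [-1, -3]] = [[59051, 118104], [-19684, -39369]].

[[59051, 118104], [-19684, -39369]]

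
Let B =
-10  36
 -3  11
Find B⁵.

[[-100, 396], [-33, 131]]

tr B = 1 and det B = -2, so the characteristic polynomial is λ² − (1)λ + (-2) with roots -1 and 2.
Eigenvectors give P = [[4, 3], [1, 1]] with P⁻¹ = [[1, -3], [-1, 4]], and B = P·diag(-1, 2)·P⁻¹.
Then B⁵ = P·diag(-1, 32)·P⁻¹ = [[-4, 96], [-1, 32]] · [[1, -3], [-1, 4]] = [[-100, 396], [-33, 131]].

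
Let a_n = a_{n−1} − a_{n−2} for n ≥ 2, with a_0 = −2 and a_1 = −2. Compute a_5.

0

With companion matrix B = [[1, −1], [1, 0]], [a_n, a_{n−1}]ᵀ = B·[a_{n−1}, a_{n−2}]ᵀ, so [a_5, a_4]ᵀ = B⁴·[a_1, a_0]ᵀ.
B⁴ = [[−1, 1], [−1, 0]], giving [a_5, a_4]ᵀ = [[0], [2]].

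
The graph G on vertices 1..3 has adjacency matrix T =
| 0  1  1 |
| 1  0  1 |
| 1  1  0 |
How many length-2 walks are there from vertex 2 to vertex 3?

The number of length-2 walks from vertex 2 to vertex 3 is entry (2,3) of T^2, where T is the adjacency matrix.
T^2 = [[2, 1, 1], [1, 2, 1], [1, 1, 2]]

1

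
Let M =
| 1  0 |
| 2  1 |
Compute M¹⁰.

M = I + N where N = [[0, 0], [2, 0]] is strictly lower-triangular, so N² = 0.
(I + N)¹⁰ = I + 10·N = [[1, 0], [20, 1]].

[[1, 0], [20, 1]]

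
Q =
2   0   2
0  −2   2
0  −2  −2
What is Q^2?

[[4, −4, 0], [0, 0, −8], [0, 8, 0]]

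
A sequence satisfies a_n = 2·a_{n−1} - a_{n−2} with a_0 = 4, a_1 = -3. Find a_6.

With companion matrix Q = [[2, -1], [1, 0]], [a_n, a_{n−1}]ᵀ = Q·[a_{n−1}, a_{n−2}]ᵀ, so [a_6, a_5]ᵀ = Q^5·[a_1, a_0]ᵀ.
Q^5 = [[6, -5], [5, -4]], giving [a_6, a_5]ᵀ = [[-38], [-31]].

-38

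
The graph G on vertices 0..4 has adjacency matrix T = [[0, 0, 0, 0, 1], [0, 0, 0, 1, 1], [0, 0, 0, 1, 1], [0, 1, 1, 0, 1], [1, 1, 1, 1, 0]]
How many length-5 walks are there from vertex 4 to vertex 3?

The number of length-5 walks from vertex 4 to vertex 3 is entry (4,3) of T⁵, where T is the adjacency matrix.
T² = [[1, 1, 1, 1, 0], [1, 2, 2, 1, 1], [1, 2, 2, 1, 1], [1, 1, 1, 3, 2], [0, 1, 1, 2, 4]]
T³ = [[0, 1, 1, 2, 4], [1, 2, 2, 5, 6], [1, 2, 2, 5, 6], [2, 5, 5, 4, 6], [4, 6, 6, 6, 4]]
T⁴ = [[4, 6, 6, 6, 4], [6, 11, 11, 10, 10], [6, 11, 11, 10, 10], [6, 10, 10, 16, 16], [4, 10, 10, 16, 22]]
T⁵ = [[4, 10, 10, 16, 22], [10, 20, 20, 32, 38], [10, 20, 20, 32, 38], [16, 32, 32, 36, 42], [22, 38, 38, 42, 40]]

42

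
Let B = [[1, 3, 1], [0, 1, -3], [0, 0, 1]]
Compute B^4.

[[1, 12, -50], [0, 1, -12], [0, 0, 1]]

B = I + N where N = [[0, 3, 1], [0, 0, -3], [0, 0, 0]] is strictly upper-triangular, so N^3 = 0.
(I + N)^4 = I + 4·N + 6·N^2 = [[1, 12, -50], [0, 1, -12], [0, 0, 1]].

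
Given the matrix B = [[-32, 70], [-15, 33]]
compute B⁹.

[[-121682, 282730], [-60585, 140853]]

tr B = 1 and det B = -6, so the characteristic polynomial is λ² − (1)λ + (-6) with roots -2 and 3.
Eigenvectors give P = [[7, 2], [3, 1]] with P⁻¹ = [[1, -2], [-3, 7]], and B = P·diag(-2, 3)·P⁻¹.
Then B⁹ = P·diag(-512, 19683)·P⁻¹ = [[-3584, 39366], [-1536, 19683]] · [[1, -2], [-3, 7]] = [[-121682, 282730], [-60585, 140853]].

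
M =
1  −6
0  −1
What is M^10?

[[1, 0], [0, 1]]

M² = I (check: tr M = 0 and det M = −1), so M^10 = I since 10 is even.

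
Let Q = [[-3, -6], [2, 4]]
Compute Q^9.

Q² = Q (a projection; rank 1, trace 1), so Q^9 = Q.

[[-3, -6], [2, 4]]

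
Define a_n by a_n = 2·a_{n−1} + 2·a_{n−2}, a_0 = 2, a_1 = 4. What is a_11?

99840

With companion matrix C = [[2, 2], [1, 0]], [a_n, a_{n−1}]ᵀ = C·[a_{n−1}, a_{n−2}]ᵀ, so [a_11, a_10]ᵀ = C¹⁰·[a_1, a_0]ᵀ.
C¹⁰ = [[18272, 13376], [6688, 4896]], giving [a_11, a_10]ᵀ = [[99840], [36544]].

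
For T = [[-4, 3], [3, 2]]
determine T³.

[[-118, 63], [63, 8]]

T² = [[25, -6], [-6, 13]]
T³ = [[-118, 63], [63, 8]]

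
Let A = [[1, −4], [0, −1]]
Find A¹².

A² = I (check: tr A = 0 and det A = −1), so A¹² = I since 12 is even.

[[1, 0], [0, 1]]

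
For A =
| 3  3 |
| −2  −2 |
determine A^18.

A² = A (a projection; rank 1, trace 1), so A^18 = A.

[[3, 3], [−2, −2]]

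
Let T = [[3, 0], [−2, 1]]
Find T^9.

[[19683, 0], [−19682, 1]]

tr T = 4 and det T = 3, so the characteristic polynomial is λ² − (4)λ + (3) with roots 1 and 3.
Eigenvectors give P = [[0, −1], [1, 1]] with P⁻¹ = [[1, 1], [−1, 0]], and T = P·diag(1, 3)·P⁻¹.
Then T^9 = P·diag(1, 19683)·P⁻¹ = [[0, −19683], [1, 19683]] · [[1, 1], [−1, 0]] = [[19683, 0], [−19682, 1]].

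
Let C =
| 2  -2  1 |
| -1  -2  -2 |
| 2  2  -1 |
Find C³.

C² = [[8, 2, 5], [-4, 2, 5], [0, -10, -1]]
C³ = [[24, -10, -1], [0, 14, -13], [8, 18, 21]]

[[24, -10, -1], [0, 14, -13], [8, 18, 21]]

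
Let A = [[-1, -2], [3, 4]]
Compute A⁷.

[[-253, -254], [381, 382]]

tr A = 3 and det A = 2, so the characteristic polynomial is λ² − (3)λ + (2) with roots 1 and 2.
Eigenvectors give P = [[-1, -2], [1, 3]] with P⁻¹ = [[-3, -2], [1, 1]], and A = P·diag(1, 2)·P⁻¹.
Then A⁷ = P·diag(1, 128)·P⁻¹ = [[-1, -256], [1, 384]] · [[-3, -2], [1, 1]] = [[-253, -254], [381, 382]].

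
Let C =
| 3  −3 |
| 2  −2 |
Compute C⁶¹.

[[3, −3], [2, −2]]

C² = C (a projection; rank 1, trace 1), so C⁶¹ = C.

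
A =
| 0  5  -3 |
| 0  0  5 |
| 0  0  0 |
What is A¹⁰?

A is strictly triangular, hence nilpotent: A³ = 0, so A¹⁰ = 0.

[[0, 0, 0], [0, 0, 0], [0, 0, 0]]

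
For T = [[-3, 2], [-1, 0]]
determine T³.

tr T = -3 and det T = 2, so the characteristic polynomial is λ² − (-3)λ + (2) with roots -2 and -1.
Eigenvectors give P = [[2, 1], [1, 1]] with P⁻¹ = [[1, -1], [-1, 2]], and T = P·diag(-2, -1)·P⁻¹.
Then T³ = P·diag(-8, -1)·P⁻¹ = [[-16, -1], [-8, -1]] · [[1, -1], [-1, 2]] = [[-15, 14], [-7, 6]].

[[-15, 14], [-7, 6]]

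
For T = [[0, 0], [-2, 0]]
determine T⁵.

T is strictly triangular, hence nilpotent: T² = 0, so T⁵ = 0.

[[0, 0], [0, 0]]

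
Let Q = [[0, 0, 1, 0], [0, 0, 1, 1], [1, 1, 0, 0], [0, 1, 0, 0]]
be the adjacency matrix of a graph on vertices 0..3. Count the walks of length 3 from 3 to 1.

2

The number of length-3 walks from vertex 3 to vertex 1 is entry (3,1) of Q³, where Q is the adjacency matrix.
Q² = [[1, 1, 0, 0], [1, 2, 0, 0], [0, 0, 2, 1], [0, 0, 1, 1]]
Q³ = [[0, 0, 2, 1], [0, 0, 3, 2], [2, 3, 0, 0], [1, 2, 0, 0]]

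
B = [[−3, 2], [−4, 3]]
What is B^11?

[[−3, 2], [−4, 3]]

B² = I (check: tr B = 0 and det B = −1), so B^11 = B since 11 is odd.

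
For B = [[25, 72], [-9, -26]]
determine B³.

[[73, 216], [-27, -80]]

tr B = -1 and det B = -2, so the characteristic polynomial is λ² − (-1)λ + (-2) with roots -2 and 1.
Eigenvectors give P = [[-8, 3], [3, -1]] with P⁻¹ = [[1, 3], [3, 8]], and B = P·diag(-2, 1)·P⁻¹.
Then B³ = P·diag(-8, 1)·P⁻¹ = [[64, 3], [-24, -1]] · [[1, 3], [3, 8]] = [[73, 216], [-27, -80]].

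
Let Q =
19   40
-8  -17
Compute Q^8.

tr Q = 2 and det Q = -3, so the characteristic polynomial is λ² − (2)λ + (-3) with roots 3 and -1.
Eigenvectors give P = [[5, -2], [-2, 1]] with P⁻¹ = [[1, 2], [2, 5]], and Q = P·diag(3, -1)·P⁻¹.
Then Q^8 = P·diag(6561, 1)·P⁻¹ = [[32805, -2], [-13122, 1]] · [[1, 2], [2, 5]] = [[32801, 65600], [-13120, -26239]].

[[32801, 65600], [-13120, -26239]]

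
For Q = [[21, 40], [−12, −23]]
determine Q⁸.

[[−32799, −65600], [19680, 39361]]

tr Q = −2 and det Q = −3, so the characteristic polynomial is λ² − (−2)λ + (−3) with roots −3 and 1.
Eigenvectors give P = [[−5, −2], [3, 1]] with P⁻¹ = [[1, 2], [−3, −5]], and Q = P·diag(−3, 1)·P⁻¹.
Then Q⁸ = P·diag(6561, 1)·P⁻¹ = [[−32805, −2], [19683, 1]] · [[1, 2], [−3, −5]] = [[−32799, −65600], [19680, 39361]].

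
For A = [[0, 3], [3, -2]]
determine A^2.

[[9, -6], [-6, 13]]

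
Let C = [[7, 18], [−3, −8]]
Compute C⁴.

[[−29, −90], [15, 46]]

tr C = −1 and det C = −2, so the characteristic polynomial is λ² − (−1)λ + (−2) with roots −2 and 1.
Eigenvectors give P = [[−2, 3], [1, −1]] with P⁻¹ = [[1, 3], [1, 2]], and C = P·diag(−2, 1)·P⁻¹.
Then C⁴ = P·diag(16, 1)·P⁻¹ = [[−32, 3], [16, −1]] · [[1, 3], [1, 2]] = [[−29, −90], [15, 46]].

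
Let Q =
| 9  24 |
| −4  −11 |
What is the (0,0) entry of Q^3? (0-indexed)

57

tr Q = −2 and det Q = −3, so the characteristic polynomial is λ² − (−2)λ + (−3) with roots 1 and −3.
Eigenvectors give P = [[−3, −2], [1, 1]] with P⁻¹ = [[−1, −2], [1, 3]], and Q = P·diag(1, −3)·P⁻¹.
Then Q^3 = P·diag(1, −27)·P⁻¹ = [[−3, 54], [1, −27]] · [[−1, −2], [1, 3]] = [[57, 168], [−28, −83]].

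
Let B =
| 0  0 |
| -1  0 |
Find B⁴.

B is strictly triangular, hence nilpotent: B² = 0, so B⁴ = 0.

[[0, 0], [0, 0]]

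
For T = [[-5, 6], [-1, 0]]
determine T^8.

[[19171, -37830], [6305, -12354]]

tr T = -5 and det T = 6, so the characteristic polynomial is λ² − (-5)λ + (6) with roots -2 and -3.
Eigenvectors give P = [[-2, 3], [-1, 1]] with P⁻¹ = [[1, -3], [1, -2]], and T = P·diag(-2, -3)·P⁻¹.
Then T^8 = P·diag(256, 6561)·P⁻¹ = [[-512, 19683], [-256, 6561]] · [[1, -3], [1, -2]] = [[19171, -37830], [6305, -12354]].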